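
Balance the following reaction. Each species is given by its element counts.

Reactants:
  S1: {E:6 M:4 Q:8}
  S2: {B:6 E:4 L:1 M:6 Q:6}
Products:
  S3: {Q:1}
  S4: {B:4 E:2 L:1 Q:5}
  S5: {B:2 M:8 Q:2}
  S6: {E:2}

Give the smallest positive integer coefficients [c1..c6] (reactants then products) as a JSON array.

B: 1·0+2·6 = 12 | 6·0+2·4+2·2+5·0 = 12
E: 1·6+2·4 = 14 | 6·0+2·2+2·0+5·2 = 14
L: 1·0+2·1 = 2 | 6·0+2·1+2·0+5·0 = 2
M: 1·4+2·6 = 16 | 6·0+2·0+2·8+5·0 = 16
Q: 1·8+2·6 = 20 | 6·1+2·5+2·2+5·0 = 20
gcd(1,2,6,2,2,5) = 1

Coefficients: [1, 2, 6, 2, 2, 5]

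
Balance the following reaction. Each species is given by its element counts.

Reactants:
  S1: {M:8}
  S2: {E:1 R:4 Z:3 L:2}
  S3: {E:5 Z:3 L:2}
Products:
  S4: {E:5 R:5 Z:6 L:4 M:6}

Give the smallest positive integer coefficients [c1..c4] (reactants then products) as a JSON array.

Coefficients: [3, 5, 3, 4]

E: 3·0+5·1+3·5 = 20 | 4·5 = 20
R: 3·0+5·4+3·0 = 20 | 4·5 = 20
Z: 3·0+5·3+3·3 = 24 | 4·6 = 24
L: 3·0+5·2+3·2 = 16 | 4·4 = 16
M: 3·8+5·0+3·0 = 24 | 4·6 = 24
gcd(3,5,3,4) = 1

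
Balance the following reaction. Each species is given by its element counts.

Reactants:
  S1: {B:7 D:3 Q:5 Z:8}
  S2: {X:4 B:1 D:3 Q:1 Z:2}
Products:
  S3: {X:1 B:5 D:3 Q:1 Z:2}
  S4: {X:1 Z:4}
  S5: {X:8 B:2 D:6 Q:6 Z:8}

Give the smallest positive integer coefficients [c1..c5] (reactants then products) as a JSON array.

Coefficients: [2, 5, 3, 1, 2]

X: 2·0+5·4 = 20 | 3·1+1·1+2·8 = 20
B: 2·7+5·1 = 19 | 3·5+1·0+2·2 = 19
D: 2·3+5·3 = 21 | 3·3+1·0+2·6 = 21
Q: 2·5+5·1 = 15 | 3·1+1·0+2·6 = 15
Z: 2·8+5·2 = 26 | 3·2+1·4+2·8 = 26
gcd(2,5,3,1,2) = 1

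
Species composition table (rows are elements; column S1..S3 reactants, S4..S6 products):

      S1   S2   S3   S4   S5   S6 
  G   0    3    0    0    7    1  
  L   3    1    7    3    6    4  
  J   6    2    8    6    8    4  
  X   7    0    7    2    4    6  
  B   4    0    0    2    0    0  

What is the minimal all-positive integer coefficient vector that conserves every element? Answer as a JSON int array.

G: 2·0+4·3+4·0 = 12 | 4·0+1·7+5·1 = 12
L: 2·3+4·1+4·7 = 38 | 4·3+1·6+5·4 = 38
J: 2·6+4·2+4·8 = 52 | 4·6+1·8+5·4 = 52
X: 2·7+4·0+4·7 = 42 | 4·2+1·4+5·6 = 42
B: 2·4+4·0+4·0 = 8 | 4·2+1·0+5·0 = 8
gcd(2,4,4,4,1,5) = 1

Coefficients: [2, 4, 4, 4, 1, 5]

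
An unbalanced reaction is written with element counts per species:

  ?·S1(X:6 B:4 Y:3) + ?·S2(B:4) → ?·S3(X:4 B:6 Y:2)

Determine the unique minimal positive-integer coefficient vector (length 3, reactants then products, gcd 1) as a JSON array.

Coefficients: [4, 5, 6]

X: 4·6+5·0 = 24 | 6·4 = 24
B: 4·4+5·4 = 36 | 6·6 = 36
Y: 4·3+5·0 = 12 | 6·2 = 12
gcd(4,5,6) = 1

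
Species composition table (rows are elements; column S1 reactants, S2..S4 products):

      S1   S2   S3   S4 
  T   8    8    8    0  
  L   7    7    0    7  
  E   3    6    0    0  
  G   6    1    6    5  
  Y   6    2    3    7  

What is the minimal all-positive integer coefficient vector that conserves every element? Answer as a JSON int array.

Coefficients: [2, 1, 1, 1]

T: 2·8 = 16 | 1·8+1·8+1·0 = 16
L: 2·7 = 14 | 1·7+1·0+1·7 = 14
E: 2·3 = 6 | 1·6+1·0+1·0 = 6
G: 2·6 = 12 | 1·1+1·6+1·5 = 12
Y: 2·6 = 12 | 1·2+1·3+1·7 = 12
gcd(2,1,1,1) = 1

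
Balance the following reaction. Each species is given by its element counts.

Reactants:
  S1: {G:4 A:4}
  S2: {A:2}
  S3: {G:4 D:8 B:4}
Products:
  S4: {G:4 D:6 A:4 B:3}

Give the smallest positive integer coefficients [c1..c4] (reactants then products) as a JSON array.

G: 1·4+6·0+3·4 = 16 | 4·4 = 16
D: 1·0+6·0+3·8 = 24 | 4·6 = 24
A: 1·4+6·2+3·0 = 16 | 4·4 = 16
B: 1·0+6·0+3·4 = 12 | 4·3 = 12
gcd(1,6,3,4) = 1

Coefficients: [1, 6, 3, 4]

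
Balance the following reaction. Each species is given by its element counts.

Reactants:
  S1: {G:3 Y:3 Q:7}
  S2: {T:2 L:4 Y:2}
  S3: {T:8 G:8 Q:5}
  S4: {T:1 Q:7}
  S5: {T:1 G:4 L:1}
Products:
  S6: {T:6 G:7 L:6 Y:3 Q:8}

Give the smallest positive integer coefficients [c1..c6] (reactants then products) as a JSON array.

Coefficients: [1, 6, 1, 4, 6, 5]

T: 1·0+6·2+1·8+4·1+6·1 = 30 | 5·6 = 30
G: 1·3+6·0+1·8+4·0+6·4 = 35 | 5·7 = 35
L: 1·0+6·4+1·0+4·0+6·1 = 30 | 5·6 = 30
Y: 1·3+6·2+1·0+4·0+6·0 = 15 | 5·3 = 15
Q: 1·7+6·0+1·5+4·7+6·0 = 40 | 5·8 = 40
gcd(1,6,1,4,6,5) = 1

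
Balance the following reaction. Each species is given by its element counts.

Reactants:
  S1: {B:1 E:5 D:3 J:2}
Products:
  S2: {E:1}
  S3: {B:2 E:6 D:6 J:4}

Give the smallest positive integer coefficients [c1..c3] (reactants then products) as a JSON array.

Coefficients: [2, 4, 1]

B: 2·1 = 2 | 4·0+1·2 = 2
E: 2·5 = 10 | 4·1+1·6 = 10
D: 2·3 = 6 | 4·0+1·6 = 6
J: 2·2 = 4 | 4·0+1·4 = 4
gcd(2,4,1) = 1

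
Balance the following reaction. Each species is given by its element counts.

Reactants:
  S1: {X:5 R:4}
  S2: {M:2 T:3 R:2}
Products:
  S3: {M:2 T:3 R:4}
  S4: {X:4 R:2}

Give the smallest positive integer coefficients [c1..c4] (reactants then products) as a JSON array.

M: 4·0+3·2 = 6 | 3·2+5·0 = 6
T: 4·0+3·3 = 9 | 3·3+5·0 = 9
X: 4·5+3·0 = 20 | 3·0+5·4 = 20
R: 4·4+3·2 = 22 | 3·4+5·2 = 22
gcd(4,3,3,5) = 1

Coefficients: [4, 3, 3, 5]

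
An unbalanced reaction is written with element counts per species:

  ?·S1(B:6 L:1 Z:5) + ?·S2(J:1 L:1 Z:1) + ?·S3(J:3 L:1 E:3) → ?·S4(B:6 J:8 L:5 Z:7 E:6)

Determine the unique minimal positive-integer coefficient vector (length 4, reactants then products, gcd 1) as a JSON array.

Coefficients: [1, 2, 2, 1]

B: 1·6+2·0+2·0 = 6 | 1·6 = 6
J: 1·0+2·1+2·3 = 8 | 1·8 = 8
L: 1·1+2·1+2·1 = 5 | 1·5 = 5
Z: 1·5+2·1+2·0 = 7 | 1·7 = 7
E: 1·0+2·0+2·3 = 6 | 1·6 = 6
gcd(1,2,2,1) = 1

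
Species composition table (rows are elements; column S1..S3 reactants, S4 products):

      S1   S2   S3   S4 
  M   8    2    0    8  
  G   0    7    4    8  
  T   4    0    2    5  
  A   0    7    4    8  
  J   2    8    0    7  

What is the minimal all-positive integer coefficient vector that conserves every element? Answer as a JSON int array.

M: 5·8+4·2+5·0 = 48 | 6·8 = 48
G: 5·0+4·7+5·4 = 48 | 6·8 = 48
T: 5·4+4·0+5·2 = 30 | 6·5 = 30
A: 5·0+4·7+5·4 = 48 | 6·8 = 48
J: 5·2+4·8+5·0 = 42 | 6·7 = 42
gcd(5,4,5,6) = 1

Coefficients: [5, 4, 5, 6]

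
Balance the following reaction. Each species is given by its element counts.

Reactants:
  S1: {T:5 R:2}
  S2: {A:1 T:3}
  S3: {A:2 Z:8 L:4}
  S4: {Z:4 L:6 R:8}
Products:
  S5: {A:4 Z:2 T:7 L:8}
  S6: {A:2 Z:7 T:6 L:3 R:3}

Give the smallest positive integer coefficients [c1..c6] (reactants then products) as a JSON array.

Coefficients: [5, 6, 5, 1, 1, 6]

A: 5·0+6·1+5·2+1·0 = 16 | 1·4+6·2 = 16
Z: 5·0+6·0+5·8+1·4 = 44 | 1·2+6·7 = 44
T: 5·5+6·3+5·0+1·0 = 43 | 1·7+6·6 = 43
L: 5·0+6·0+5·4+1·6 = 26 | 1·8+6·3 = 26
R: 5·2+6·0+5·0+1·8 = 18 | 1·0+6·3 = 18
gcd(5,6,5,1,1,6) = 1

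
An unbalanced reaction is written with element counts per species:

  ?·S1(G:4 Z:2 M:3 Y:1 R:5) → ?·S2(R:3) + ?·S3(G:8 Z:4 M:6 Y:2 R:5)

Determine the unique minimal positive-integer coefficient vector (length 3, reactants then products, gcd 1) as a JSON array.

Coefficients: [6, 5, 3]

G: 6·4 = 24 | 5·0+3·8 = 24
Z: 6·2 = 12 | 5·0+3·4 = 12
M: 6·3 = 18 | 5·0+3·6 = 18
Y: 6·1 = 6 | 5·0+3·2 = 6
R: 6·5 = 30 | 5·3+3·5 = 30
gcd(6,5,3) = 1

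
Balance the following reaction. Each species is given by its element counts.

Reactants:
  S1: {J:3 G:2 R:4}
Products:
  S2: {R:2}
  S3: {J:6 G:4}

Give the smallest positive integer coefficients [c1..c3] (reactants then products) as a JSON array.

Coefficients: [2, 4, 1]

J: 2·3 = 6 | 4·0+1·6 = 6
G: 2·2 = 4 | 4·0+1·4 = 4
R: 2·4 = 8 | 4·2+1·0 = 8
gcd(2,4,1) = 1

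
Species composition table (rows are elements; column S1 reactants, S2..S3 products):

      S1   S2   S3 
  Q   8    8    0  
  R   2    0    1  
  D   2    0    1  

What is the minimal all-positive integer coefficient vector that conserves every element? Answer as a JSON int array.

Coefficients: [1, 1, 2]

Q: 1·8 = 8 | 1·8+2·0 = 8
R: 1·2 = 2 | 1·0+2·1 = 2
D: 1·2 = 2 | 1·0+2·1 = 2
gcd(1,1,2) = 1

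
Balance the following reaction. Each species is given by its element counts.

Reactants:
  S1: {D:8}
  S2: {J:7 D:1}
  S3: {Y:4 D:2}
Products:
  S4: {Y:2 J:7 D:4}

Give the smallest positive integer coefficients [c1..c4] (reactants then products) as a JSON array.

Y: 1·0+4·0+2·4 = 8 | 4·2 = 8
J: 1·0+4·7+2·0 = 28 | 4·7 = 28
D: 1·8+4·1+2·2 = 16 | 4·4 = 16
gcd(1,4,2,4) = 1

Coefficients: [1, 4, 2, 4]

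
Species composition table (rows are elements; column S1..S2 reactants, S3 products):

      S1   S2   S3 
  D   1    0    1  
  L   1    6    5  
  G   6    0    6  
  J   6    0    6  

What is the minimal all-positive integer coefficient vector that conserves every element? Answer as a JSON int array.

Coefficients: [3, 2, 3]

D: 3·1+2·0 = 3 | 3·1 = 3
L: 3·1+2·6 = 15 | 3·5 = 15
G: 3·6+2·0 = 18 | 3·6 = 18
J: 3·6+2·0 = 18 | 3·6 = 18
gcd(3,2,3) = 1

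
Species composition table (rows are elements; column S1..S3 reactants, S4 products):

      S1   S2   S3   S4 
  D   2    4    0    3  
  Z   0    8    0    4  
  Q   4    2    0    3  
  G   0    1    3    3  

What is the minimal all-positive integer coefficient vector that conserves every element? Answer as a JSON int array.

Coefficients: [3, 3, 5, 6]

D: 3·2+3·4+5·0 = 18 | 6·3 = 18
Z: 3·0+3·8+5·0 = 24 | 6·4 = 24
Q: 3·4+3·2+5·0 = 18 | 6·3 = 18
G: 3·0+3·1+5·3 = 18 | 6·3 = 18
gcd(3,3,5,6) = 1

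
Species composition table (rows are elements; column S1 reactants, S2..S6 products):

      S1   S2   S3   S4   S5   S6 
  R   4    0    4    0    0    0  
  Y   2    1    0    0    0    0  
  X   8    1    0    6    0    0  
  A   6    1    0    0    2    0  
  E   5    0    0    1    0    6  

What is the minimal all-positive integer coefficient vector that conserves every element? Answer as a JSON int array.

R: 3·4 = 12 | 6·0+3·4+3·0+6·0+2·0 = 12
Y: 3·2 = 6 | 6·1+3·0+3·0+6·0+2·0 = 6
X: 3·8 = 24 | 6·1+3·0+3·6+6·0+2·0 = 24
A: 3·6 = 18 | 6·1+3·0+3·0+6·2+2·0 = 18
E: 3·5 = 15 | 6·0+3·0+3·1+6·0+2·6 = 15
gcd(3,6,3,3,6,2) = 1

Coefficients: [3, 6, 3, 3, 6, 2]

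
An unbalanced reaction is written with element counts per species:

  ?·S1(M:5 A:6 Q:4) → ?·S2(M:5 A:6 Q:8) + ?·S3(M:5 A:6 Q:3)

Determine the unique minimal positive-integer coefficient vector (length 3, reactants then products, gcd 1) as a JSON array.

M: 5·5 = 25 | 1·5+4·5 = 25
A: 5·6 = 30 | 1·6+4·6 = 30
Q: 5·4 = 20 | 1·8+4·3 = 20
gcd(5,1,4) = 1

Coefficients: [5, 1, 4]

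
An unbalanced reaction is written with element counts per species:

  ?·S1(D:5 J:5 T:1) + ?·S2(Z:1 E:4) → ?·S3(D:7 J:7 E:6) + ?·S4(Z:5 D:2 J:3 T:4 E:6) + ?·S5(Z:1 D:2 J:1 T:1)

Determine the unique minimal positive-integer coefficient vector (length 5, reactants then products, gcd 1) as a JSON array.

Z: 5·0+6·1 = 6 | 3·0+1·5+1·1 = 6
D: 5·5+6·0 = 25 | 3·7+1·2+1·2 = 25
J: 5·5+6·0 = 25 | 3·7+1·3+1·1 = 25
T: 5·1+6·0 = 5 | 3·0+1·4+1·1 = 5
E: 5·0+6·4 = 24 | 3·6+1·6+1·0 = 24
gcd(5,6,3,1,1) = 1

Coefficients: [5, 6, 3, 1, 1]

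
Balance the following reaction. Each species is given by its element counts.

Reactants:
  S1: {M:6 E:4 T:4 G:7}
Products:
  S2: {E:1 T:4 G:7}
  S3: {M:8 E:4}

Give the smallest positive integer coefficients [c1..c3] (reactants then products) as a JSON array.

M: 4·6 = 24 | 4·0+3·8 = 24
E: 4·4 = 16 | 4·1+3·4 = 16
T: 4·4 = 16 | 4·4+3·0 = 16
G: 4·7 = 28 | 4·7+3·0 = 28
gcd(4,4,3) = 1

Coefficients: [4, 4, 3]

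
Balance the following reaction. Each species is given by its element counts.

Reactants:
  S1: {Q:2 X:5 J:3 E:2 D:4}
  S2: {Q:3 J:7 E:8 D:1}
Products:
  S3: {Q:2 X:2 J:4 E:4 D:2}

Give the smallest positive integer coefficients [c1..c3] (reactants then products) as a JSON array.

Coefficients: [2, 2, 5]

Q: 2·2+2·3 = 10 | 5·2 = 10
X: 2·5+2·0 = 10 | 5·2 = 10
J: 2·3+2·7 = 20 | 5·4 = 20
E: 2·2+2·8 = 20 | 5·4 = 20
D: 2·4+2·1 = 10 | 5·2 = 10
gcd(2,2,5) = 1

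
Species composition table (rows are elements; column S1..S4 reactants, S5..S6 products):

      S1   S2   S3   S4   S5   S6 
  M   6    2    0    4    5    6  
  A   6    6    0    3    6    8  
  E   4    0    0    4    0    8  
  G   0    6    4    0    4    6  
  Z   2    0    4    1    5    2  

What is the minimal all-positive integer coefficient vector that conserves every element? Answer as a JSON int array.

Coefficients: [4, 3, 4, 2, 4, 3]

M: 4·6+3·2+4·0+2·4 = 38 | 4·5+3·6 = 38
A: 4·6+3·6+4·0+2·3 = 48 | 4·6+3·8 = 48
E: 4·4+3·0+4·0+2·4 = 24 | 4·0+3·8 = 24
G: 4·0+3·6+4·4+2·0 = 34 | 4·4+3·6 = 34
Z: 4·2+3·0+4·4+2·1 = 26 | 4·5+3·2 = 26
gcd(4,3,4,2,4,3) = 1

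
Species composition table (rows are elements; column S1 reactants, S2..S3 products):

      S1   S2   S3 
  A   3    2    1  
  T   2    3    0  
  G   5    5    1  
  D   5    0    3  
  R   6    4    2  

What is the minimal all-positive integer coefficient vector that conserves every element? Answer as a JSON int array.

Coefficients: [3, 2, 5]

A: 3·3 = 9 | 2·2+5·1 = 9
T: 3·2 = 6 | 2·3+5·0 = 6
G: 3·5 = 15 | 2·5+5·1 = 15
D: 3·5 = 15 | 2·0+5·3 = 15
R: 3·6 = 18 | 2·4+5·2 = 18
gcd(3,2,5) = 1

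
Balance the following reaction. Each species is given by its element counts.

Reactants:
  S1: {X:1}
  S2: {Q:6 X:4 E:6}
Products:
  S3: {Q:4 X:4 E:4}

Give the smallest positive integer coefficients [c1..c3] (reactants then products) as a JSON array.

Q: 4·0+2·6 = 12 | 3·4 = 12
X: 4·1+2·4 = 12 | 3·4 = 12
E: 4·0+2·6 = 12 | 3·4 = 12
gcd(4,2,3) = 1

Coefficients: [4, 2, 3]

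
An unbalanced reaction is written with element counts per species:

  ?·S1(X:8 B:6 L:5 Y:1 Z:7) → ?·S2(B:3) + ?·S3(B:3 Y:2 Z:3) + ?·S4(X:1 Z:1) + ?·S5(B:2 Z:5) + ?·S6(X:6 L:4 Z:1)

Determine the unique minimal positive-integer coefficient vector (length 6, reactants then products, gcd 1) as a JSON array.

Coefficients: [4, 4, 2, 2, 3, 5]

X: 4·8 = 32 | 4·0+2·0+2·1+3·0+5·6 = 32
B: 4·6 = 24 | 4·3+2·3+2·0+3·2+5·0 = 24
L: 4·5 = 20 | 4·0+2·0+2·0+3·0+5·4 = 20
Y: 4·1 = 4 | 4·0+2·2+2·0+3·0+5·0 = 4
Z: 4·7 = 28 | 4·0+2·3+2·1+3·5+5·1 = 28
gcd(4,4,2,2,3,5) = 1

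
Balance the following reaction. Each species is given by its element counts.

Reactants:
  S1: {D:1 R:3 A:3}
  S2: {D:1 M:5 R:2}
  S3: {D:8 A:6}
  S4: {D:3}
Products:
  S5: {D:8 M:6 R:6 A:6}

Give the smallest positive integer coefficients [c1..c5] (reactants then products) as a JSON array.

D: 6·1+6·1+2·8+4·3 = 40 | 5·8 = 40
M: 6·0+6·5+2·0+4·0 = 30 | 5·6 = 30
R: 6·3+6·2+2·0+4·0 = 30 | 5·6 = 30
A: 6·3+6·0+2·6+4·0 = 30 | 5·6 = 30
gcd(6,6,2,4,5) = 1

Coefficients: [6, 6, 2, 4, 5]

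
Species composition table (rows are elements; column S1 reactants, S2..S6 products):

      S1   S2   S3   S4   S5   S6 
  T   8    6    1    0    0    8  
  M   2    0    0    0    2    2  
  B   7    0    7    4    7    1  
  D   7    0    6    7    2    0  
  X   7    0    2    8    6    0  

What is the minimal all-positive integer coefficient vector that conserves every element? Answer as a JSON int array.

Coefficients: [6, 1, 2, 4, 1, 5]

T: 6·8 = 48 | 1·6+2·1+4·0+1·0+5·8 = 48
M: 6·2 = 12 | 1·0+2·0+4·0+1·2+5·2 = 12
B: 6·7 = 42 | 1·0+2·7+4·4+1·7+5·1 = 42
D: 6·7 = 42 | 1·0+2·6+4·7+1·2+5·0 = 42
X: 6·7 = 42 | 1·0+2·2+4·8+1·6+5·0 = 42
gcd(6,1,2,4,1,5) = 1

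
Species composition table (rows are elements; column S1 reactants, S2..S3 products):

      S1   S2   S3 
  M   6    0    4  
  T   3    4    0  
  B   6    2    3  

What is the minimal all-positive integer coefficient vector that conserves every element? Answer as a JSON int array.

M: 4·6 = 24 | 3·0+6·4 = 24
T: 4·3 = 12 | 3·4+6·0 = 12
B: 4·6 = 24 | 3·2+6·3 = 24
gcd(4,3,6) = 1

Coefficients: [4, 3, 6]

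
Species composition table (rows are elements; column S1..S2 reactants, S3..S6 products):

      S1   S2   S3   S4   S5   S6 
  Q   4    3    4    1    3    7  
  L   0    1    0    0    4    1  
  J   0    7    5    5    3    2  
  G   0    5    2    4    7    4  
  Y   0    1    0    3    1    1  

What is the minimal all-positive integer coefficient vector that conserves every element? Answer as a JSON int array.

Coefficients: [4, 5, 5, 1, 1, 1]

Q: 4·4+5·3 = 31 | 5·4+1·1+1·3+1·7 = 31
L: 4·0+5·1 = 5 | 5·0+1·0+1·4+1·1 = 5
J: 4·0+5·7 = 35 | 5·5+1·5+1·3+1·2 = 35
G: 4·0+5·5 = 25 | 5·2+1·4+1·7+1·4 = 25
Y: 4·0+5·1 = 5 | 5·0+1·3+1·1+1·1 = 5
gcd(4,5,5,1,1,1) = 1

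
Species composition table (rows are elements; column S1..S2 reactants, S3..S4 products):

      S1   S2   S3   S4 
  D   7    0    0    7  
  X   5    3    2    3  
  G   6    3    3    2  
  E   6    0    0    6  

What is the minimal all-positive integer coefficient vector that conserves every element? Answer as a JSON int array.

D: 3·7+2·0 = 21 | 6·0+3·7 = 21
X: 3·5+2·3 = 21 | 6·2+3·3 = 21
G: 3·6+2·3 = 24 | 6·3+3·2 = 24
E: 3·6+2·0 = 18 | 6·0+3·6 = 18
gcd(3,2,6,3) = 1

Coefficients: [3, 2, 6, 3]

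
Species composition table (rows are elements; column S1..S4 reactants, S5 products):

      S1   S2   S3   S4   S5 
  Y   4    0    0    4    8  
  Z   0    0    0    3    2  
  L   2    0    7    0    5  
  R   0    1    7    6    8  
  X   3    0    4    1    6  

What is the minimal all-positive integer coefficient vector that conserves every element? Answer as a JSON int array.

Y: 4·4+5·0+1·0+2·4 = 24 | 3·8 = 24
Z: 4·0+5·0+1·0+2·3 = 6 | 3·2 = 6
L: 4·2+5·0+1·7+2·0 = 15 | 3·5 = 15
R: 4·0+5·1+1·7+2·6 = 24 | 3·8 = 24
X: 4·3+5·0+1·4+2·1 = 18 | 3·6 = 18
gcd(4,5,1,2,3) = 1

Coefficients: [4, 5, 1, 2, 3]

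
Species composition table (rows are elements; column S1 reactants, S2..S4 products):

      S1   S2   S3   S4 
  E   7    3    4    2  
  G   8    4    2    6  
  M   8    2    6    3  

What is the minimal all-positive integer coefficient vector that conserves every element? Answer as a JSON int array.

Coefficients: [5, 5, 4, 2]

E: 5·7 = 35 | 5·3+4·4+2·2 = 35
G: 5·8 = 40 | 5·4+4·2+2·6 = 40
M: 5·8 = 40 | 5·2+4·6+2·3 = 40
gcd(5,5,4,2) = 1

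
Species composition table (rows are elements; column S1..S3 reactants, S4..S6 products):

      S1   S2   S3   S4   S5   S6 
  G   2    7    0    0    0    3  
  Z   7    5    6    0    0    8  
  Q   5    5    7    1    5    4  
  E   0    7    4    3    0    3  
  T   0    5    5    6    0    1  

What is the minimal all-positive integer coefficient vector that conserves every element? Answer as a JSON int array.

G: 1·2+1·7+2·0 = 9 | 2·0+2·0+3·3 = 9
Z: 1·7+1·5+2·6 = 24 | 2·0+2·0+3·8 = 24
Q: 1·5+1·5+2·7 = 24 | 2·1+2·5+3·4 = 24
E: 1·0+1·7+2·4 = 15 | 2·3+2·0+3·3 = 15
T: 1·0+1·5+2·5 = 15 | 2·6+2·0+3·1 = 15
gcd(1,1,2,2,2,3) = 1

Coefficients: [1, 1, 2, 2, 2, 3]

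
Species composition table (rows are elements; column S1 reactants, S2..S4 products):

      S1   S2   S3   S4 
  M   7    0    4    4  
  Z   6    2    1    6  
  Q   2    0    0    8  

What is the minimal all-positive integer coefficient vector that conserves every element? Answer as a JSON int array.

M: 4·7 = 28 | 6·0+6·4+1·4 = 28
Z: 4·6 = 24 | 6·2+6·1+1·6 = 24
Q: 4·2 = 8 | 6·0+6·0+1·8 = 8
gcd(4,6,6,1) = 1

Coefficients: [4, 6, 6, 1]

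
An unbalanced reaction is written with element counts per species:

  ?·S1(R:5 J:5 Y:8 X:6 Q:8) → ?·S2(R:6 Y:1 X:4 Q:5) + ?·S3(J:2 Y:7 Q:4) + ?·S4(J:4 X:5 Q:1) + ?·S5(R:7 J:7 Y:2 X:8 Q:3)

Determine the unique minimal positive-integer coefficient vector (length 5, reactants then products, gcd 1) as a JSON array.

Coefficients: [5, 3, 5, 2, 1]

R: 5·5 = 25 | 3·6+5·0+2·0+1·7 = 25
J: 5·5 = 25 | 3·0+5·2+2·4+1·7 = 25
Y: 5·8 = 40 | 3·1+5·7+2·0+1·2 = 40
X: 5·6 = 30 | 3·4+5·0+2·5+1·8 = 30
Q: 5·8 = 40 | 3·5+5·4+2·1+1·3 = 40
gcd(5,3,5,2,1) = 1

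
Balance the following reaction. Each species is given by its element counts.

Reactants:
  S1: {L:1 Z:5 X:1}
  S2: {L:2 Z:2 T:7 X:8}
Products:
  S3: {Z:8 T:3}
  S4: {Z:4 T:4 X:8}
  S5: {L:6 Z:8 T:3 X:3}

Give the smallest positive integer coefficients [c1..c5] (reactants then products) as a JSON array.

L: 6·1+3·2 = 12 | 1·0+3·0+2·6 = 12
Z: 6·5+3·2 = 36 | 1·8+3·4+2·8 = 36
T: 6·0+3·7 = 21 | 1·3+3·4+2·3 = 21
X: 6·1+3·8 = 30 | 1·0+3·8+2·3 = 30
gcd(6,3,1,3,2) = 1

Coefficients: [6, 3, 1, 3, 2]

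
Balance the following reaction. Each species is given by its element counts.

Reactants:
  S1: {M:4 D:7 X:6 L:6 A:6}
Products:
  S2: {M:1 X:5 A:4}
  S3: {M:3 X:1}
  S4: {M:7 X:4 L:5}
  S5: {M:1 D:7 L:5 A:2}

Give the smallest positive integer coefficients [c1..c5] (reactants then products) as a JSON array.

Coefficients: [5, 5, 1, 1, 5]

M: 5·4 = 20 | 5·1+1·3+1·7+5·1 = 20
D: 5·7 = 35 | 5·0+1·0+1·0+5·7 = 35
X: 5·6 = 30 | 5·5+1·1+1·4+5·0 = 30
L: 5·6 = 30 | 5·0+1·0+1·5+5·5 = 30
A: 5·6 = 30 | 5·4+1·0+1·0+5·2 = 30
gcd(5,5,1,1,5) = 1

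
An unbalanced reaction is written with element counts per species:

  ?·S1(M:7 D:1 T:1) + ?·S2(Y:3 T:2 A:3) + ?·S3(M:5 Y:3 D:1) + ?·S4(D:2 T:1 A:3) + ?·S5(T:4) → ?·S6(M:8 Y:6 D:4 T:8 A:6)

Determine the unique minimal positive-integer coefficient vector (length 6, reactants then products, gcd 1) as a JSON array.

M: 1·7+3·0+5·5+5·0+5·0 = 32 | 4·8 = 32
Y: 1·0+3·3+5·3+5·0+5·0 = 24 | 4·6 = 24
D: 1·1+3·0+5·1+5·2+5·0 = 16 | 4·4 = 16
T: 1·1+3·2+5·0+5·1+5·4 = 32 | 4·8 = 32
A: 1·0+3·3+5·0+5·3+5·0 = 24 | 4·6 = 24
gcd(1,3,5,5,5,4) = 1

Coefficients: [1, 3, 5, 5, 5, 4]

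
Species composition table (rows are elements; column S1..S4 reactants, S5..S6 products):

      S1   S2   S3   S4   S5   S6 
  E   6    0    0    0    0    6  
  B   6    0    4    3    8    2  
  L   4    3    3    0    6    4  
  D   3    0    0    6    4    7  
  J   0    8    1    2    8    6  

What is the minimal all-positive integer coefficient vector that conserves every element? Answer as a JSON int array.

Coefficients: [1, 4, 6, 4, 5, 1]

E: 1·6+4·0+6·0+4·0 = 6 | 5·0+1·6 = 6
B: 1·6+4·0+6·4+4·3 = 42 | 5·8+1·2 = 42
L: 1·4+4·3+6·3+4·0 = 34 | 5·6+1·4 = 34
D: 1·3+4·0+6·0+4·6 = 27 | 5·4+1·7 = 27
J: 1·0+4·8+6·1+4·2 = 46 | 5·8+1·6 = 46
gcd(1,4,6,4,5,1) = 1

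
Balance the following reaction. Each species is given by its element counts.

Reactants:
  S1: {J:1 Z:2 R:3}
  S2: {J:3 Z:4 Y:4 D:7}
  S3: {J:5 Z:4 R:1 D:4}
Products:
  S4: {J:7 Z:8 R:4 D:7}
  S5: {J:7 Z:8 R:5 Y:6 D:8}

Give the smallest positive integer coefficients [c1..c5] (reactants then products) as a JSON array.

Coefficients: [6, 3, 4, 3, 2]

J: 6·1+3·3+4·5 = 35 | 3·7+2·7 = 35
Z: 6·2+3·4+4·4 = 40 | 3·8+2·8 = 40
R: 6·3+3·0+4·1 = 22 | 3·4+2·5 = 22
Y: 6·0+3·4+4·0 = 12 | 3·0+2·6 = 12
D: 6·0+3·7+4·4 = 37 | 3·7+2·8 = 37
gcd(6,3,4,3,2) = 1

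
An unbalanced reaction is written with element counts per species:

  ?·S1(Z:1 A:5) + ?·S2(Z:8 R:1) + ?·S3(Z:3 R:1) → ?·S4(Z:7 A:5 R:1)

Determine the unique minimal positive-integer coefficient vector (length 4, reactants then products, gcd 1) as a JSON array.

Z: 5·1+3·8+2·3 = 35 | 5·7 = 35
A: 5·5+3·0+2·0 = 25 | 5·5 = 25
R: 5·0+3·1+2·1 = 5 | 5·1 = 5
gcd(5,3,2,5) = 1

Coefficients: [5, 3, 2, 5]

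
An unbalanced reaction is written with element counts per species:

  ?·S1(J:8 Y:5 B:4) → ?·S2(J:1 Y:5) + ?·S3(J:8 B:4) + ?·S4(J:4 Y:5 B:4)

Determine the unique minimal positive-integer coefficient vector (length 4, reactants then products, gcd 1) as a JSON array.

J: 5·8 = 40 | 4·1+4·8+1·4 = 40
Y: 5·5 = 25 | 4·5+4·0+1·5 = 25
B: 5·4 = 20 | 4·0+4·4+1·4 = 20
gcd(5,4,4,1) = 1

Coefficients: [5, 4, 4, 1]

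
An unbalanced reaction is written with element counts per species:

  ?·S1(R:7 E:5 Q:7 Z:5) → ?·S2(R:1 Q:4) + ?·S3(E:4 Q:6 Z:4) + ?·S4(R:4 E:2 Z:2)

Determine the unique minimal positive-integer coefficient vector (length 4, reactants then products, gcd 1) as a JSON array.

R: 2·7 = 14 | 2·1+1·0+3·4 = 14
E: 2·5 = 10 | 2·0+1·4+3·2 = 10
Q: 2·7 = 14 | 2·4+1·6+3·0 = 14
Z: 2·5 = 10 | 2·0+1·4+3·2 = 10
gcd(2,2,1,3) = 1

Coefficients: [2, 2, 1, 3]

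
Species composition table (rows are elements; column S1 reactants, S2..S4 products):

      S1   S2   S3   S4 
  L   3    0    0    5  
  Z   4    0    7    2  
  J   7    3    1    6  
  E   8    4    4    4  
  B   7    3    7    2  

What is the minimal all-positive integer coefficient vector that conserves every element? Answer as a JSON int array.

Coefficients: [5, 5, 2, 3]

L: 5·3 = 15 | 5·0+2·0+3·5 = 15
Z: 5·4 = 20 | 5·0+2·7+3·2 = 20
J: 5·7 = 35 | 5·3+2·1+3·6 = 35
E: 5·8 = 40 | 5·4+2·4+3·4 = 40
B: 5·7 = 35 | 5·3+2·7+3·2 = 35
gcd(5,5,2,3) = 1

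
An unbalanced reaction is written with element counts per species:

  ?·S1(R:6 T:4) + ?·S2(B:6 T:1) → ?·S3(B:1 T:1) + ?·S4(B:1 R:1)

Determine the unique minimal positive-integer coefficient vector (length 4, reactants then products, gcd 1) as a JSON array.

B: 1·0+2·6 = 12 | 6·1+6·1 = 12
R: 1·6+2·0 = 6 | 6·0+6·1 = 6
T: 1·4+2·1 = 6 | 6·1+6·0 = 6
gcd(1,2,6,6) = 1

Coefficients: [1, 2, 6, 6]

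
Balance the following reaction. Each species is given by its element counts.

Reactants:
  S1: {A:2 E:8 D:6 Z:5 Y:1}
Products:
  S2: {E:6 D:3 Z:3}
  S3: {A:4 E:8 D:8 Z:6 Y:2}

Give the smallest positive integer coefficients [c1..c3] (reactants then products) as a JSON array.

Coefficients: [6, 4, 3]

A: 6·2 = 12 | 4·0+3·4 = 12
E: 6·8 = 48 | 4·6+3·8 = 48
D: 6·6 = 36 | 4·3+3·8 = 36
Z: 6·5 = 30 | 4·3+3·6 = 30
Y: 6·1 = 6 | 4·0+3·2 = 6
gcd(6,4,3) = 1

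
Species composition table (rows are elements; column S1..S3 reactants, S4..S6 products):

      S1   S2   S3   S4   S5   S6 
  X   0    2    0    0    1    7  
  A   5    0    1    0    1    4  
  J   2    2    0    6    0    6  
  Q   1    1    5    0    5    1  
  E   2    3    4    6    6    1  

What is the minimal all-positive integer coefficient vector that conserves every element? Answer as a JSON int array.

X: 1·0+5·2+2·0 = 10 | 1·0+3·1+1·7 = 10
A: 1·5+5·0+2·1 = 7 | 1·0+3·1+1·4 = 7
J: 1·2+5·2+2·0 = 12 | 1·6+3·0+1·6 = 12
Q: 1·1+5·1+2·5 = 16 | 1·0+3·5+1·1 = 16
E: 1·2+5·3+2·4 = 25 | 1·6+3·6+1·1 = 25
gcd(1,5,2,1,3,1) = 1

Coefficients: [1, 5, 2, 1, 3, 1]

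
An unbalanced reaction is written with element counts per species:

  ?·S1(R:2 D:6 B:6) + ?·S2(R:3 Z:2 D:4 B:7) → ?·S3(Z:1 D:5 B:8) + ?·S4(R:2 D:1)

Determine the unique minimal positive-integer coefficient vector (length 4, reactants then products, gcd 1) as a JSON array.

R: 3·2+2·3 = 12 | 4·0+6·2 = 12
Z: 3·0+2·2 = 4 | 4·1+6·0 = 4
D: 3·6+2·4 = 26 | 4·5+6·1 = 26
B: 3·6+2·7 = 32 | 4·8+6·0 = 32
gcd(3,2,4,6) = 1

Coefficients: [3, 2, 4, 6]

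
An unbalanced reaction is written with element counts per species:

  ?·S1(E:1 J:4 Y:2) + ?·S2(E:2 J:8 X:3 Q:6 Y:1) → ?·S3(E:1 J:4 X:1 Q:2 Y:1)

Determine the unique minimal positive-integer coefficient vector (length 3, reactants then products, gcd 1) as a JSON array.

E: 1·1+1·2 = 3 | 3·1 = 3
J: 1·4+1·8 = 12 | 3·4 = 12
X: 1·0+1·3 = 3 | 3·1 = 3
Q: 1·0+1·6 = 6 | 3·2 = 6
Y: 1·2+1·1 = 3 | 3·1 = 3
gcd(1,1,3) = 1

Coefficients: [1, 1, 3]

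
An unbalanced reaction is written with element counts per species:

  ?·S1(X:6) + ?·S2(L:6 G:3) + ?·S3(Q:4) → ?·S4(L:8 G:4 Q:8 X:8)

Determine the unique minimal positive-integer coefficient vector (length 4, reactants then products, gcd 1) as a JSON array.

Coefficients: [4, 4, 6, 3]

L: 4·0+4·6+6·0 = 24 | 3·8 = 24
G: 4·0+4·3+6·0 = 12 | 3·4 = 12
Q: 4·0+4·0+6·4 = 24 | 3·8 = 24
X: 4·6+4·0+6·0 = 24 | 3·8 = 24
gcd(4,4,6,3) = 1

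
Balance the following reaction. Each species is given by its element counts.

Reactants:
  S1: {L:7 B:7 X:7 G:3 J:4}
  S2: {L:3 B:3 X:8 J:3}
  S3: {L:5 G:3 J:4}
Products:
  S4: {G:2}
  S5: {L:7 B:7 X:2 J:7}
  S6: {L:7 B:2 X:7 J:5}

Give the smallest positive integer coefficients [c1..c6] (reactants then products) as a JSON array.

L: 1·7+2·3+3·5 = 28 | 6·0+1·7+3·7 = 28
B: 1·7+2·3+3·0 = 13 | 6·0+1·7+3·2 = 13
X: 1·7+2·8+3·0 = 23 | 6·0+1·2+3·7 = 23
G: 1·3+2·0+3·3 = 12 | 6·2+1·0+3·0 = 12
J: 1·4+2·3+3·4 = 22 | 6·0+1·7+3·5 = 22
gcd(1,2,3,6,1,3) = 1

Coefficients: [1, 2, 3, 6, 1, 3]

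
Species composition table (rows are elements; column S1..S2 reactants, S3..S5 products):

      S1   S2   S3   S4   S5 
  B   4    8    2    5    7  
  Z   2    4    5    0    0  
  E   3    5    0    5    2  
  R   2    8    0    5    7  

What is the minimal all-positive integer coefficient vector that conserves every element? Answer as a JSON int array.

Coefficients: [4, 3, 4, 5, 1]

B: 4·4+3·8 = 40 | 4·2+5·5+1·7 = 40
Z: 4·2+3·4 = 20 | 4·5+5·0+1·0 = 20
E: 4·3+3·5 = 27 | 4·0+5·5+1·2 = 27
R: 4·2+3·8 = 32 | 4·0+5·5+1·7 = 32
gcd(4,3,4,5,1) = 1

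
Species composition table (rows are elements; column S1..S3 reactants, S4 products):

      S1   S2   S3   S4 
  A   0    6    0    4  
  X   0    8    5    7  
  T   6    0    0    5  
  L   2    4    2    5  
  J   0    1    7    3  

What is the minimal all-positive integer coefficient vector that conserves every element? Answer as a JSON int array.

Coefficients: [5, 4, 2, 6]

A: 5·0+4·6+2·0 = 24 | 6·4 = 24
X: 5·0+4·8+2·5 = 42 | 6·7 = 42
T: 5·6+4·0+2·0 = 30 | 6·5 = 30
L: 5·2+4·4+2·2 = 30 | 6·5 = 30
J: 5·0+4·1+2·7 = 18 | 6·3 = 18
gcd(5,4,2,6) = 1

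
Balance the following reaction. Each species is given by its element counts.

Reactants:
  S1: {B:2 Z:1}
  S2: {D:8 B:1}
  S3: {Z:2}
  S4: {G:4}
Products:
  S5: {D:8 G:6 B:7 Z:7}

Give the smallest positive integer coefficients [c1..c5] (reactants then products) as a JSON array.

D: 6·0+2·8+4·0+3·0 = 16 | 2·8 = 16
G: 6·0+2·0+4·0+3·4 = 12 | 2·6 = 12
B: 6·2+2·1+4·0+3·0 = 14 | 2·7 = 14
Z: 6·1+2·0+4·2+3·0 = 14 | 2·7 = 14
gcd(6,2,4,3,2) = 1

Coefficients: [6, 2, 4, 3, 2]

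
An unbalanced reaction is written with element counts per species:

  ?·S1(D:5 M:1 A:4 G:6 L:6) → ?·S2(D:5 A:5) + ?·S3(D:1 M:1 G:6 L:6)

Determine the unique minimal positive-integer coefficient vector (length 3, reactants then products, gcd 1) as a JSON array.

D: 5·5 = 25 | 4·5+5·1 = 25
M: 5·1 = 5 | 4·0+5·1 = 5
A: 5·4 = 20 | 4·5+5·0 = 20
G: 5·6 = 30 | 4·0+5·6 = 30
L: 5·6 = 30 | 4·0+5·6 = 30
gcd(5,4,5) = 1

Coefficients: [5, 4, 5]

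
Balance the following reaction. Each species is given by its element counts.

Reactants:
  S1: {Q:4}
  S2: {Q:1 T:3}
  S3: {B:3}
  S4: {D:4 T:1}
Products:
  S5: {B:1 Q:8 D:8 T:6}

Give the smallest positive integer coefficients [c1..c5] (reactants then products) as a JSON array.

Coefficients: [5, 4, 1, 6, 3]

B: 5·0+4·0+1·3+6·0 = 3 | 3·1 = 3
Q: 5·4+4·1+1·0+6·0 = 24 | 3·8 = 24
D: 5·0+4·0+1·0+6·4 = 24 | 3·8 = 24
T: 5·0+4·3+1·0+6·1 = 18 | 3·6 = 18
gcd(5,4,1,6,3) = 1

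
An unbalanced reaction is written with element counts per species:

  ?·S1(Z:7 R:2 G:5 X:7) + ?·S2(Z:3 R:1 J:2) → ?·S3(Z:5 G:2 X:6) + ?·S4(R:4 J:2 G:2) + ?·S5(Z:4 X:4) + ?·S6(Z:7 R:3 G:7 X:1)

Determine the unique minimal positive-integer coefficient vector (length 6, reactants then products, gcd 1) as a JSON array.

Z: 6·7+2·3 = 48 | 6·5+2·0+1·4+2·7 = 48
R: 6·2+2·1 = 14 | 6·0+2·4+1·0+2·3 = 14
J: 6·0+2·2 = 4 | 6·0+2·2+1·0+2·0 = 4
G: 6·5+2·0 = 30 | 6·2+2·2+1·0+2·7 = 30
X: 6·7+2·0 = 42 | 6·6+2·0+1·4+2·1 = 42
gcd(6,2,6,2,1,2) = 1

Coefficients: [6, 2, 6, 2, 1, 2]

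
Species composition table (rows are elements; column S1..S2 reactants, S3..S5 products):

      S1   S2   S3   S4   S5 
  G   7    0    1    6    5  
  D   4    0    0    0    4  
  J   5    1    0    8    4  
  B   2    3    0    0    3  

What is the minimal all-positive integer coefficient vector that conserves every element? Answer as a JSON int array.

G: 6·7+2·0 = 42 | 6·1+1·6+6·5 = 42
D: 6·4+2·0 = 24 | 6·0+1·0+6·4 = 24
J: 6·5+2·1 = 32 | 6·0+1·8+6·4 = 32
B: 6·2+2·3 = 18 | 6·0+1·0+6·3 = 18
gcd(6,2,6,1,6) = 1

Coefficients: [6, 2, 6, 1, 6]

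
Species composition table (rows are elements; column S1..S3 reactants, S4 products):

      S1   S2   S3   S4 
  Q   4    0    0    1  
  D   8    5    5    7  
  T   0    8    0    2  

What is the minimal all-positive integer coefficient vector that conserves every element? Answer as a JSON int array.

Coefficients: [1, 1, 3, 4]

Q: 1·4+1·0+3·0 = 4 | 4·1 = 4
D: 1·8+1·5+3·5 = 28 | 4·7 = 28
T: 1·0+1·8+3·0 = 8 | 4·2 = 8
gcd(1,1,3,4) = 1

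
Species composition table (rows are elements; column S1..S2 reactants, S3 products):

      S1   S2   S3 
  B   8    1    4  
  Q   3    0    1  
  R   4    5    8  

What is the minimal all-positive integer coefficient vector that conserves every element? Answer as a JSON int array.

Coefficients: [1, 4, 3]

B: 1·8+4·1 = 12 | 3·4 = 12
Q: 1·3+4·0 = 3 | 3·1 = 3
R: 1·4+4·5 = 24 | 3·8 = 24
gcd(1,4,3) = 1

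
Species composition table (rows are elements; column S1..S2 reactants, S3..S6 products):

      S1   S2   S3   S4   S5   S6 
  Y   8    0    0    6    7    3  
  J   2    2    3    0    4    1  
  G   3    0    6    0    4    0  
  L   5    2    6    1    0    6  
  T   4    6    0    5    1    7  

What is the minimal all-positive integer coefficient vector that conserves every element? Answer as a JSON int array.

Coefficients: [6, 4, 1, 2, 3, 5]

Y: 6·8+4·0 = 48 | 1·0+2·6+3·7+5·3 = 48
J: 6·2+4·2 = 20 | 1·3+2·0+3·4+5·1 = 20
G: 6·3+4·0 = 18 | 1·6+2·0+3·4+5·0 = 18
L: 6·5+4·2 = 38 | 1·6+2·1+3·0+5·6 = 38
T: 6·4+4·6 = 48 | 1·0+2·5+3·1+5·7 = 48
gcd(6,4,1,2,3,5) = 1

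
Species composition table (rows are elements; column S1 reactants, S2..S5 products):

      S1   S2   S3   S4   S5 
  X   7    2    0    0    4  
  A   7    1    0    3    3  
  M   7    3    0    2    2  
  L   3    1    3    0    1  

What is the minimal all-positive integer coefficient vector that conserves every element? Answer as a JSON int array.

Coefficients: [4, 4, 1, 3, 5]

X: 4·7 = 28 | 4·2+1·0+3·0+5·4 = 28
A: 4·7 = 28 | 4·1+1·0+3·3+5·3 = 28
M: 4·7 = 28 | 4·3+1·0+3·2+5·2 = 28
L: 4·3 = 12 | 4·1+1·3+3·0+5·1 = 12
gcd(4,4,1,3,5) = 1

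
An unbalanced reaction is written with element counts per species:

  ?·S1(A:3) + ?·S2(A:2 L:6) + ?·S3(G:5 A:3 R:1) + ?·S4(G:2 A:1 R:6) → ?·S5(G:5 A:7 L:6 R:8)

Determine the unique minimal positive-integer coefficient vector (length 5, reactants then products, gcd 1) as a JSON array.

G: 3·0+4·0+2·5+5·2 = 20 | 4·5 = 20
A: 3·3+4·2+2·3+5·1 = 28 | 4·7 = 28
L: 3·0+4·6+2·0+5·0 = 24 | 4·6 = 24
R: 3·0+4·0+2·1+5·6 = 32 | 4·8 = 32
gcd(3,4,2,5,4) = 1

Coefficients: [3, 4, 2, 5, 4]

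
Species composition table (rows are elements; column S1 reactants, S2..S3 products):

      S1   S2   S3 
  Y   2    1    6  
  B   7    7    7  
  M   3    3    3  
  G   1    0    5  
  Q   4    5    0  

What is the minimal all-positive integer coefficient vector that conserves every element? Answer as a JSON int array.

Coefficients: [5, 4, 1]

Y: 5·2 = 10 | 4·1+1·6 = 10
B: 5·7 = 35 | 4·7+1·7 = 35
M: 5·3 = 15 | 4·3+1·3 = 15
G: 5·1 = 5 | 4·0+1·5 = 5
Q: 5·4 = 20 | 4·5+1·0 = 20
gcd(5,4,1) = 1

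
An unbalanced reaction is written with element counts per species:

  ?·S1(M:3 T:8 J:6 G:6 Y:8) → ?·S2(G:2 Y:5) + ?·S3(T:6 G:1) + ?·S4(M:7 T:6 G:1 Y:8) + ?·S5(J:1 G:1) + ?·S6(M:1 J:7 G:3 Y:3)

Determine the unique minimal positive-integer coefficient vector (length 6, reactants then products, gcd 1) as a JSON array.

Coefficients: [3, 2, 3, 1, 4, 2]

M: 3·3 = 9 | 2·0+3·0+1·7+4·0+2·1 = 9
T: 3·8 = 24 | 2·0+3·6+1·6+4·0+2·0 = 24
J: 3·6 = 18 | 2·0+3·0+1·0+4·1+2·7 = 18
G: 3·6 = 18 | 2·2+3·1+1·1+4·1+2·3 = 18
Y: 3·8 = 24 | 2·5+3·0+1·8+4·0+2·3 = 24
gcd(3,2,3,1,4,2) = 1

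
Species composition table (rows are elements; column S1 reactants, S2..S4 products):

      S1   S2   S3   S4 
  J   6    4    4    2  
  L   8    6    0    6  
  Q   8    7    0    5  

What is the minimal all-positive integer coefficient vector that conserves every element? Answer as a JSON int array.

J: 6·6 = 36 | 4·4+3·4+4·2 = 36
L: 6·8 = 48 | 4·6+3·0+4·6 = 48
Q: 6·8 = 48 | 4·7+3·0+4·5 = 48
gcd(6,4,3,4) = 1

Coefficients: [6, 4, 3, 4]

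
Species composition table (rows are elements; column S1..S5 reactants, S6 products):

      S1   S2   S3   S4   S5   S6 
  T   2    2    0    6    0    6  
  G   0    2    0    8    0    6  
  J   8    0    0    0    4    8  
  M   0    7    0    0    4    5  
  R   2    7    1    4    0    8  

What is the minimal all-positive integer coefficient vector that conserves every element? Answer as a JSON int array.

Coefficients: [2, 1, 5, 2, 2, 3]

T: 2·2+1·2+5·0+2·6+2·0 = 18 | 3·6 = 18
G: 2·0+1·2+5·0+2·8+2·0 = 18 | 3·6 = 18
J: 2·8+1·0+5·0+2·0+2·4 = 24 | 3·8 = 24
M: 2·0+1·7+5·0+2·0+2·4 = 15 | 3·5 = 15
R: 2·2+1·7+5·1+2·4+2·0 = 24 | 3·8 = 24
gcd(2,1,5,2,2,3) = 1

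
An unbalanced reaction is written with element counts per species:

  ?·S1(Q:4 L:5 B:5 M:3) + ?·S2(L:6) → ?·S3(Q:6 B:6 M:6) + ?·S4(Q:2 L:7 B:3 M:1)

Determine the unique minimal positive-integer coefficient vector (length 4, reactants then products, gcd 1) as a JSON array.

Coefficients: [3, 1, 1, 3]

Q: 3·4+1·0 = 12 | 1·6+3·2 = 12
L: 3·5+1·6 = 21 | 1·0+3·7 = 21
B: 3·5+1·0 = 15 | 1·6+3·3 = 15
M: 3·3+1·0 = 9 | 1·6+3·1 = 9
gcd(3,1,1,3) = 1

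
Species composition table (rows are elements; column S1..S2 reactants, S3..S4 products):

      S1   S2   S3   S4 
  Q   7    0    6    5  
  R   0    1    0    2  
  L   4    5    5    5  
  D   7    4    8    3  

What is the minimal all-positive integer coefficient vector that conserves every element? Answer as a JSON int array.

Q: 5·7+2·0 = 35 | 5·6+1·5 = 35
R: 5·0+2·1 = 2 | 5·0+1·2 = 2
L: 5·4+2·5 = 30 | 5·5+1·5 = 30
D: 5·7+2·4 = 43 | 5·8+1·3 = 43
gcd(5,2,5,1) = 1

Coefficients: [5, 2, 5, 1]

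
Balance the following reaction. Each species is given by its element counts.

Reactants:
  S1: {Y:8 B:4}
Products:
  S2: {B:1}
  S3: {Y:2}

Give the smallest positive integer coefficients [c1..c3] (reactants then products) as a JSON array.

Y: 1·8 = 8 | 4·0+4·2 = 8
B: 1·4 = 4 | 4·1+4·0 = 4
gcd(1,4,4) = 1

Coefficients: [1, 4, 4]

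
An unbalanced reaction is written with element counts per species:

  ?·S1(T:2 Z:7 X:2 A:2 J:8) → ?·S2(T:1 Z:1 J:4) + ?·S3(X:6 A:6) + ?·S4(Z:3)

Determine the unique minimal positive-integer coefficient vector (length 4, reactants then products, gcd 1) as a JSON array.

Coefficients: [3, 6, 1, 5]

T: 3·2 = 6 | 6·1+1·0+5·0 = 6
Z: 3·7 = 21 | 6·1+1·0+5·3 = 21
X: 3·2 = 6 | 6·0+1·6+5·0 = 6
A: 3·2 = 6 | 6·0+1·6+5·0 = 6
J: 3·8 = 24 | 6·4+1·0+5·0 = 24
gcd(3,6,1,5) = 1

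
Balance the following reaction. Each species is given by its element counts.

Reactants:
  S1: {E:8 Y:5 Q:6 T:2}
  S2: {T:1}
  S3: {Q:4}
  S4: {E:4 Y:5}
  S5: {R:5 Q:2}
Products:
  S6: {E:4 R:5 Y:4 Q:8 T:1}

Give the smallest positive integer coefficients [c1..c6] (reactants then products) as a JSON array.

Coefficients: [1, 3, 6, 3, 5, 5]

E: 1·8+3·0+6·0+3·4+5·0 = 20 | 5·4 = 20
R: 1·0+3·0+6·0+3·0+5·5 = 25 | 5·5 = 25
Y: 1·5+3·0+6·0+3·5+5·0 = 20 | 5·4 = 20
Q: 1·6+3·0+6·4+3·0+5·2 = 40 | 5·8 = 40
T: 1·2+3·1+6·0+3·0+5·0 = 5 | 5·1 = 5
gcd(1,3,6,3,5,5) = 1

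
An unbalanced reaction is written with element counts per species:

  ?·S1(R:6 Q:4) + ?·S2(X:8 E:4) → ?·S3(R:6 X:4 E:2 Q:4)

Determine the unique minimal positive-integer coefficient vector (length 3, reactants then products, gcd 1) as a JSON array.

R: 2·6+1·0 = 12 | 2·6 = 12
X: 2·0+1·8 = 8 | 2·4 = 8
E: 2·0+1·4 = 4 | 2·2 = 4
Q: 2·4+1·0 = 8 | 2·4 = 8
gcd(2,1,2) = 1

Coefficients: [2, 1, 2]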